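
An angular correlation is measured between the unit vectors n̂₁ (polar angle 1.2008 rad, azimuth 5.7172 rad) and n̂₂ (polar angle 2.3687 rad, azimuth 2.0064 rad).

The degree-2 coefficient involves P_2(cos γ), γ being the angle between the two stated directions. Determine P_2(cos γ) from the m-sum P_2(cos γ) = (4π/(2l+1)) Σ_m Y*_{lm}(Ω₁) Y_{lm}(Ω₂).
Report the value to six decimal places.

Expand P_2 via completeness: Σ_{m} conj(Y_{2,m}) at Ω₁ times Y_{2,m} at Ω₂ —
  m=-2: (0.142658, -0.303951) × (-0.121252, 0.144075) = (0.026494, 0.057408)  (running Σ = (0.026494, 0.057408))
  m=-1: (0.219842, -0.139670) × (0.162940, 0.350093) = (0.084719, 0.054207)  (running Σ = (0.111213, 0.111615))
  m=0: (-0.191667, -0.000000) × (0.169527, 0.000000) = (-0.032493, -0.000000)  (running Σ = (0.078720, 0.111615))
  m=1: (-0.219842, -0.139670) × (-0.162940, 0.350093) = (0.084719, -0.054207)  (running Σ = (0.163439, 0.057408))
  m=2: (0.142658, 0.303951) × (-0.121252, -0.144075) = (0.026494, -0.057408)  (running Σ = (0.189933, -0.000000))
Accumulated sum (0.189933, -0.000000); after 4π/(2l+1) scaling, (0.477353, -0.000000) ⇒ P_2 = 0.477353

0.477353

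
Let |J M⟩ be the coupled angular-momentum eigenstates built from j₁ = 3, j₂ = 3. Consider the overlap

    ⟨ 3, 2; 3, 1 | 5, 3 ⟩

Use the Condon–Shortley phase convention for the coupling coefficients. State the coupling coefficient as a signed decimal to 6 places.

+0.408248

j₁+j₂−J=1  J+j₁−j₂=5  J−j₁+j₂=5  j₁+j₂+J+1=12
(j₁±m₁, j₂±m₂, J±M) = (5,1,4,2,8,2)
P² = 153600
sum k=0..1:
  [0] +1/576 = 1/576
  [1] −1/1440 = -1/1440
S = 1/960
C² = P²·S² = 1/6 ; C = +0.408248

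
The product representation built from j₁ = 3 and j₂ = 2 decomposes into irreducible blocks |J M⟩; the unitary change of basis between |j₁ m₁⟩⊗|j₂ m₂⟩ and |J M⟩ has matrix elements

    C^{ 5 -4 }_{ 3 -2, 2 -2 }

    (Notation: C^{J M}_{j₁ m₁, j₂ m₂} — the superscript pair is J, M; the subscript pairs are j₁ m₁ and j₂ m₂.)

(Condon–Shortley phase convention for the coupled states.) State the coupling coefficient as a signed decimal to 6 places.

√[11·0!6!4!/11! · 1!5!0!4!1!9!] = √(4976640)
  +(−1)^0/∏(0,0,5,0,1,4)! = 1/2880  (running 1/2880)
⟨..|..⟩ = √(4976640)·(1/2880) = +0.774597

+√(3/5) ≈ +0.774597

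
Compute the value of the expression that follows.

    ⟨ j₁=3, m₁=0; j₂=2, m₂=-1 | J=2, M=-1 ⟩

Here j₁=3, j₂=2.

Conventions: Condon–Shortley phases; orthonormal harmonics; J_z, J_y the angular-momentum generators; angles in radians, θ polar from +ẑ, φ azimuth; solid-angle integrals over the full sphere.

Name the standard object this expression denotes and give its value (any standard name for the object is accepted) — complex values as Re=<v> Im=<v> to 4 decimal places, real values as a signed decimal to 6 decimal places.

This is a Clebsch–Gordan (vector-coupling) coefficient.
√[5·3!3!1!/8! · 3!3!1!3!1!3!] = √(81/14)
  +(−1)^0/∏(0,3,3,1,0,0)! = 1/36  (running 1/36)
  +(−1)^1/∏(1,2,2,0,1,1)! = -1/4  (running -2/9)
⟨..|..⟩ = √(81/14)·(-2/9) = -0.534522

Clebsch–Gordan coefficient, −√(2/7) ≈ -0.534522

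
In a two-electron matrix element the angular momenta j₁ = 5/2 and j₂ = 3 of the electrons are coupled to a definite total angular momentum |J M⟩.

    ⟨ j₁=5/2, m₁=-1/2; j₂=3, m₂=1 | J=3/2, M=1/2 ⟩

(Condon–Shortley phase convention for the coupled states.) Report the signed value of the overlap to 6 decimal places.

j₁+j₂−J=4  J+j₁−j₂=1  J−j₁+j₂=2  j₁+j₂+J+1=8
(j₁±m₁, j₂±m₂, J±M) = (2,3,4,2,2,1)
P² = 192/35
sum k=2..3:
  [2] +1/8 = 1/8
  [3] −1/6 = -1/6
S = -1/24
C² = P²·S² = 1/105 ; C = -0.097590

−√(1/105) = -0.097590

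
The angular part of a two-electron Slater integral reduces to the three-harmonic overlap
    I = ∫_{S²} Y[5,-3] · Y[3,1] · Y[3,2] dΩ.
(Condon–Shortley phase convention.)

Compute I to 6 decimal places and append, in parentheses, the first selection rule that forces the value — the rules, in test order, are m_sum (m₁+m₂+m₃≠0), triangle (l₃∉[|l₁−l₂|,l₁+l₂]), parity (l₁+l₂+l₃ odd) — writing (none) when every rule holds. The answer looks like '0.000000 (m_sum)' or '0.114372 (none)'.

0.000000 (parity)

L=11 odd ⇒ parity kills the (l;000) factor ⇒ I = 0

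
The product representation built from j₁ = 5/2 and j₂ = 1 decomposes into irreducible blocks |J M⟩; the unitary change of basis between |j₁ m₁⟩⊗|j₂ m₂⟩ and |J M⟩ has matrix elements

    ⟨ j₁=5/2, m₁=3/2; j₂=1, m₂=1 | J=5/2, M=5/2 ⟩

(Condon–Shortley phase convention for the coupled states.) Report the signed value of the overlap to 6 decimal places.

√[6·1!4!1!/7! · 4!1!2!0!5!0!] = √(1152/7)
  +(−1)^1/∏(1,0,0,1,4,0)! = -1/24  (running -1/24)
⟨..|..⟩ = √(1152/7)·(-1/24) = -0.534522

−√(2/7) ≈ -0.534522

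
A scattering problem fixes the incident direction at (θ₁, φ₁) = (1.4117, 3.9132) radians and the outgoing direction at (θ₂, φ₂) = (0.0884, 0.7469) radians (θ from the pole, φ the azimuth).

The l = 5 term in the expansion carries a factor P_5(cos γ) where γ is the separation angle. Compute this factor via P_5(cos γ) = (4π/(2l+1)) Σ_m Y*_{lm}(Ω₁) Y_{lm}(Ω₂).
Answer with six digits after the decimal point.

Expand P_5 via completeness: Σ_{m} conj(Y_{5,m}) at Ω₁ times Y_{5,m} at Ω₂ —
  m=-5: Y*=0.32847 + 0.28603j  Y=-0.00000 + 0.00000j  product -0.00000 - 0.00000j
  m=-4: Y*=-0.22066 + 0.01218j  Y=-0.00009 - 0.00001j  product 0.00002 + 0.00000j
  m=-3: Y*=-0.17458 + 0.18966j  Y=-0.00117 - 0.00148j  product 0.00049 + 0.00004j
  m=-2: Y*=-0.00668 - 0.24196j  Y=0.00200 - 0.02593j  product -0.00629 - 0.00031j
  m=-1: Y*=-0.15002 - 0.14594j  Y=0.16149 - 0.14951j  product -0.04605 - 0.00114j
  m=+0: Y*=0.24610 + 0.00000j  Y=0.88155 + 0.00000j  product 0.21695 + 0.00000j
  m=+1: Y*=0.15002 - 0.14594j  Y=-0.16149 - 0.14951j  product -0.04605 + 0.00114j
  m=+2: Y*=-0.00668 + 0.24196j  Y=0.00200 + 0.02593j  product -0.00629 + 0.00031j
  m=+3: Y*=0.17458 + 0.18966j  Y=0.00117 - 0.00148j  product 0.00049 - 0.00004j
  m=+4: Y*=-0.22066 - 0.01218j  Y=-0.00009 + 0.00001j  product 0.00002 - 0.00000j
  m=+5: Y*=-0.32847 + 0.28603j  Y=0.00000 + 0.00000j  product -0.00000 + 0.00000j
Accumulated sum 0.11329 + 0.00000j; after 4π/(2l+1) scaling, 0.12942 + 0.00000j ⇒ P_5 = 0.129422

0.129422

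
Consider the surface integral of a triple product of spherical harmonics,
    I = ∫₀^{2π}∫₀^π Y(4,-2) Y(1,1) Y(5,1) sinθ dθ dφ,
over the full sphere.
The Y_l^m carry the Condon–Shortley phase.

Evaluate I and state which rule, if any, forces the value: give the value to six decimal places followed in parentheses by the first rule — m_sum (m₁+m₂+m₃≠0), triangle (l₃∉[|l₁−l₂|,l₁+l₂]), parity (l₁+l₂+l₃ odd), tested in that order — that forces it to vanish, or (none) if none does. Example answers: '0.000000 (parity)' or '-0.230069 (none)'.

-0.120286 (none)

Rules hold: Σm=0, L=10 even, 3≤5≤5.
N = 9·3·11 = 297
Δ = 0!·8!·2!/11! = 1/495
Racah Σ t=0..0: t=0:+1/576 = 1/576
⇒ 3j(4 1 5; 0 0 0)² = 5/99, sgn -1
Racah Σ t=0..0: t=0:+1/2880 = 1/2880
⇒ 3j(4 1 5; -2 1 1)² = 2/165, sgn +1
4πI² = N·(3j₀)²·(3jₘ)² = 2/11
I = -1·√(0.181818/4π) = -0.12028562
No selection rule forces the value: the integral is nonzero (none).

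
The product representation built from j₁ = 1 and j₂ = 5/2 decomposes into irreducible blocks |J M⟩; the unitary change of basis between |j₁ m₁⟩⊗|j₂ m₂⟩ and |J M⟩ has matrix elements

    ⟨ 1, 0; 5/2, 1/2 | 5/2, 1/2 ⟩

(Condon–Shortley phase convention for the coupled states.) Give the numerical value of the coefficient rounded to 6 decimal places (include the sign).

−√(1/35) ≈ -0.169031

√[6·1!1!4!/7! · 1!1!3!2!3!2!] = √(144/35)
  +(−1)^0/∏(0,1,1,3,0,1)! = 1/6  (running 1/6)
  +(−1)^1/∏(1,0,0,2,1,2)! = -1/4  (running -1/12)
⟨..|..⟩ = √(144/35)·(-1/12) = -0.169031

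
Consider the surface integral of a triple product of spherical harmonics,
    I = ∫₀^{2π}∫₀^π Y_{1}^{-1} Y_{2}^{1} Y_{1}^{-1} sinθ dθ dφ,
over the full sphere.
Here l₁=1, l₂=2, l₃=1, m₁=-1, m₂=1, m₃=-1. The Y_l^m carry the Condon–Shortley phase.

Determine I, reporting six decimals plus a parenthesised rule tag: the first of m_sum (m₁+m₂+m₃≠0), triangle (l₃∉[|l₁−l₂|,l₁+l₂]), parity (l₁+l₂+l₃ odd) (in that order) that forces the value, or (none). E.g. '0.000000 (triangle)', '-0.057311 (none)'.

0.000000 (m_sum)

-1 + 1 − 1 = -1 ≠ 0: azimuthal integral kills it; I = 0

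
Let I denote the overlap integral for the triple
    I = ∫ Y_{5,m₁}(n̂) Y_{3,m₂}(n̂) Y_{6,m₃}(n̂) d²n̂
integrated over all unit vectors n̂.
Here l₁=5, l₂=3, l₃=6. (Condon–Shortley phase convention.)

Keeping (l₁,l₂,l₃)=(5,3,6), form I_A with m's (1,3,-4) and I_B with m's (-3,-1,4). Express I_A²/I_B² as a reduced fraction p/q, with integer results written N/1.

14/5

Shared (l₁,l₂,l₃)=(5,3,6): N and (l;000)² cancel in I_A²/I_B².
A: Δ = 2!·8!·4!/15! = 1/675675; Racah Σ t=2..2: t=2:+1/69120 = 1/69120; ⇒ 3j(5 3 6; 1 3 -4)² = 4/143, sgn +1
B: Δ = 2!·8!·4!/15! = 1/675675; Racah Σ t=0..2: t=0:+1/322560 t=1:−1/30240 t=2:+1/69120 = -1/64512; ⇒ 3j(5 3 6; -3 -1 4)² = 10/1001, sgn -1
I_A²/I_B² = (4/143)/(10/1001) = 14/5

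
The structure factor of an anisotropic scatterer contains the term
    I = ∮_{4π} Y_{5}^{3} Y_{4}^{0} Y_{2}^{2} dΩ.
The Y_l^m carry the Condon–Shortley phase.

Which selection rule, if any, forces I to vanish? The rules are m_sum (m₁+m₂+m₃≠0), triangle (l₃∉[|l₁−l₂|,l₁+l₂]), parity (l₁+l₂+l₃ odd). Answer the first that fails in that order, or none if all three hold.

m_sum

m₁+m₂+m₃ = 3 + 0 + 2 = 5  ✗
triangle: |5−4|=1 ≤ l₃=2 ≤ 5+4=9
parity: l₁+l₂+l₃ = 11 is odd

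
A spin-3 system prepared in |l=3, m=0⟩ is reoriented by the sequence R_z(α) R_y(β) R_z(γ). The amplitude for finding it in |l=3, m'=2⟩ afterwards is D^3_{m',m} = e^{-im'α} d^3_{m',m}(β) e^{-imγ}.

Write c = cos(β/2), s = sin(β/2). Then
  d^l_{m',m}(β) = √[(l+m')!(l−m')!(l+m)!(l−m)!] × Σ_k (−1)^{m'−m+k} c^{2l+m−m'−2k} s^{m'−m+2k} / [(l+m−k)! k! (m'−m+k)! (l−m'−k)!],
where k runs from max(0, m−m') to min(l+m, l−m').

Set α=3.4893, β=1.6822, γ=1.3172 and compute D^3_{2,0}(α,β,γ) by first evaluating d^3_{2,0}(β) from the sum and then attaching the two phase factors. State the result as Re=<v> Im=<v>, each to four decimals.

Split into d^3_{2,0}(β=1.6822) × two z-phases.
With c≡cos(β/2)=0.666643 and s≡sin(β/2)=0.745377, N=[120·1·6·6]^{1/2}=65.726707
The bounds max(0,m−m')=0 and min(l+m,l−m')=1 give 2 terms
  k=0: (−1)^2·65.7267/(12)·0.6666^4·0.7454^2 = +0.601017
  k=1: (−1)^3·65.7267/(12)·0.6666^2·0.7454^4 = -0.751366
d^3_{2,0}(1.6822) = +0.601017 -0.751366 = -0.150349
Attach z-rotation phases: D = e^{-i(2)(3.4893)}·(-0.150349)·e^{-i(0)(1.3172)} = -0.115436+0.096329i

Re=-0.1154 Im=0.0963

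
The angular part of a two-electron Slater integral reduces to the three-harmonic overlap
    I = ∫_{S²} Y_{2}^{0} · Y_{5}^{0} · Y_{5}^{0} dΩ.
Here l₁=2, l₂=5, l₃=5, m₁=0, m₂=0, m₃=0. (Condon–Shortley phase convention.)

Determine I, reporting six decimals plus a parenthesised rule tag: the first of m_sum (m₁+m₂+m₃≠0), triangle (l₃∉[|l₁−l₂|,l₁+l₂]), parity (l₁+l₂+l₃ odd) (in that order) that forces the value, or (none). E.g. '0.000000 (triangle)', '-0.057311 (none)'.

Rules hold: Σm=0, L=12 even, 3≤5≤7.
N = 5·11·11 = 605
Δ = 2!·2!·8!/13! = 1/38610
Racah Σ t=0..2: t=0:+1/2880 t=1:−1/576 t=2:+1/2880 = -1/960
⇒ 3j(2 5 5; 0 0 0)² = 10/429, sgn +1
(m-triple is (0,0,0) — same symbol as above.)
4πI² = N·(3j₀)²·(3jₘ)² = 500/1521
I = +1·√(0.328731/4π) = 0.16173926
No selection rule forces the value: the integral is nonzero (none).

0.161739 (none)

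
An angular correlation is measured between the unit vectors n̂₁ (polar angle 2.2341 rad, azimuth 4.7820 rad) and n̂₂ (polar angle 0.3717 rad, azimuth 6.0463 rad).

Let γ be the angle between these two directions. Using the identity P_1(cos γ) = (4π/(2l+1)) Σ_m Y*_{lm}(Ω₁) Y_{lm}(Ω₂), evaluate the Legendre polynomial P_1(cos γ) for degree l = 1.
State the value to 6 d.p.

-0.487328

Expand P_1 via completeness: Σ_{m} conj(Y_{1,m}) at Ω₁ times Y_{1,m} at Ω₂ —
  m=-1: Y*=0.01894 - 0.27158j  Y=0.12198 + 0.02945j  product 0.01031 - 0.03257j
  m=+0: Y*=-0.30084 + 0.00000j  Y=0.45524 + 0.00000j  product -0.13696 + 0.00000j
  m=+1: Y*=-0.01894 - 0.27158j  Y=-0.12198 + 0.02945j  product 0.01031 + 0.03257j
Accumulated sum -0.11634 + 0.00000j; after 4π/(2l+1) scaling, -0.48733 + 0.00000j ⇒ P_1 = -0.487328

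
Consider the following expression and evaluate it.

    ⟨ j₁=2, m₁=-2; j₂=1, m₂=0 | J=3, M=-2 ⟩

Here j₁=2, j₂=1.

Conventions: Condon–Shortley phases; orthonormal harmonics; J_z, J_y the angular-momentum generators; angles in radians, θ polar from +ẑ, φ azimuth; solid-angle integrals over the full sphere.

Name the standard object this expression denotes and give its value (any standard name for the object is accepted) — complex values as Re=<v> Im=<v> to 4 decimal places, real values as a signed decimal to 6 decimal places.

This is a Clebsch–Gordan (vector-coupling) coefficient.
j₁+j₂−J=0  J+j₁−j₂=4  J−j₁+j₂=2  j₁+j₂+J+1=7
(j₁±m₁, j₂±m₂, J±M) = (0,4,1,1,1,5)
P² = 192
sum k=0..0:
  [0] +1/24 = 1/24
S = 1/24
C² = P²·S² = 1/3 ; C = +0.577350

Clebsch–Gordan coefficient, +√(1/3) ≈ +0.577350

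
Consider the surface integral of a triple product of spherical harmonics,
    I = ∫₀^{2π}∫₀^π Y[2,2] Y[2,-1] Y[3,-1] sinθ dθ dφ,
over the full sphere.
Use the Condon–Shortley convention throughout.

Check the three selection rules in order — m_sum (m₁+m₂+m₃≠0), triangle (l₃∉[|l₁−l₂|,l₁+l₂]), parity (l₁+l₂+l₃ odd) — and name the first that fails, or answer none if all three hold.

m₁+m₂+m₃ = 2 − 1 − 1 = 0  ✓
triangle: |2−2|=0 ≤ l₃=3 ≤ 2+2=4  ✓
parity: l₁+l₂+l₃ = 7 is odd  ✗

parity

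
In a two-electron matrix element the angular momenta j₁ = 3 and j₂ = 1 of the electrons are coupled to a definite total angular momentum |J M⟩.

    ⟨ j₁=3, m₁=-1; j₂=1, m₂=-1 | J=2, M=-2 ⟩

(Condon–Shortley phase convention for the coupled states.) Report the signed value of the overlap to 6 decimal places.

triangle: 2!×4!×0!/7! = 48/5040
(j±m)!: 2!×4!×0!×2!×0!×4! = 2304
prefactor² = (2J+1)×Δ×N² = 768/7
  k=0: +1/(0!×2!×4!×0!×0!×0!) = 1/48
Σ = 1/48  ⇒  CG² = 768/7×(1/48)² = 1/21
CG = +√(1/21) = +0.218218

+0.218218  (= +√(1/21))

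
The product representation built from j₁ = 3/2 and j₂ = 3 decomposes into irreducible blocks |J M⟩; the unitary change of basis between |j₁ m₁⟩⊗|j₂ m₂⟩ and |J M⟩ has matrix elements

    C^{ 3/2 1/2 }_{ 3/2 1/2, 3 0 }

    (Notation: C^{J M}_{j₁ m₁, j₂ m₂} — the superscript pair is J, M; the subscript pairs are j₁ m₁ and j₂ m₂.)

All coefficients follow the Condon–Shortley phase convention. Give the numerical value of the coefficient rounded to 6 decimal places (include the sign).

−√(9/35) ≈ -0.507093

triangle: 3!×0!×3!/7! = 36/5040
(j±m)!: 2!×1!×3!×3!×2!×1! = 144
prefactor² = (2J+1)×Δ×N² = 144/35
  k=1: −1/(1!×2!×0!×2!×0!×1!) = -1/4
Σ = -1/4  ⇒  CG² = 144/35×(-1/4)² = 9/35
CG = −√(9/35) = -0.507093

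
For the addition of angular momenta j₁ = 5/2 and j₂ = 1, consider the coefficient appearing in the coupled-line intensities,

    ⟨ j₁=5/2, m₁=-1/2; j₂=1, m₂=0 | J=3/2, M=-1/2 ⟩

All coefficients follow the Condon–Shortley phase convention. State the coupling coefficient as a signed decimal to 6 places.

−√(2/5) = -0.632456

j₁+j₂−J=2  J+j₁−j₂=3  J−j₁+j₂=0  j₁+j₂+J+1=6
(j₁±m₁, j₂±m₂, J±M) = (2,3,1,1,1,2)
P² = 8/5
sum k=1..1:
  [1] −1/2 = -1/2
S = -1/2
C² = P²·S² = 2/5 ; C = -0.632456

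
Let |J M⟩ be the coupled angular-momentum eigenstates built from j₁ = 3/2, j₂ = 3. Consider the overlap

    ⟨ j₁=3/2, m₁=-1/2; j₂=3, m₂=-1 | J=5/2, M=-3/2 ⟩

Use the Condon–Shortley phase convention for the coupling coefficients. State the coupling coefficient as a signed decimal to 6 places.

−√(7/20) ≈ -0.591608

√[6·2!1!4!/8! · 1!2!2!4!1!4!] = √(576/35)
  +(−1)^1/∏(1,1,1,1,0,3)! = -1/6  (running -1/6)
  +(−1)^2/∏(2,0,0,0,1,4)! = 1/48  (running -7/48)
⟨..|..⟩ = √(576/35)·(-7/48) = -0.591608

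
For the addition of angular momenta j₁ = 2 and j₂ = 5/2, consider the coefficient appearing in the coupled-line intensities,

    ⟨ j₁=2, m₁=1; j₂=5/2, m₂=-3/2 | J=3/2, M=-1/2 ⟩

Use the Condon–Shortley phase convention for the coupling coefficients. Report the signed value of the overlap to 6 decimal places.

−√(2/105) = -0.138013

triangle: 3!×1!×2!/7! = 12/5040
(j±m)!: 3!×1!×1!×4!×1!×2! = 288
prefactor² = (2J+1)×Δ×N² = 96/35
  k=0: +1/(0!×3!×1!×1!×0!×1!) = 1/6
  k=1: −1/(1!×2!×0!×0!×1!×2!) = -1/4
Σ = -1/12  ⇒  CG² = 96/35×(-1/12)² = 2/105
CG = −√(2/105) = -0.138013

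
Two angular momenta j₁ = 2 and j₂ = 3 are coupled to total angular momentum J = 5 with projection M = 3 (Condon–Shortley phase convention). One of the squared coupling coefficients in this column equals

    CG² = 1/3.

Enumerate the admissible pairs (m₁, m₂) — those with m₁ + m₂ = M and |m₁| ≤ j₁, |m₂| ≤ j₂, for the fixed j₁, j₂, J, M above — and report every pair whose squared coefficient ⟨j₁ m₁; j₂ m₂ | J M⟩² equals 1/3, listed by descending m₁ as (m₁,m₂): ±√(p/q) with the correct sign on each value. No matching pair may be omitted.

Admissible pairs with m₁+m₂ = M = 3: (0,3), (1,2), (2,1)
  (m₁,m₂)=(2,1): CG² = 1/3, CG = +√(1/3)   ← matches the target
  (m₁,m₂)=(1,2): CG² = 8/15, CG = +√(8/15)
  (m₁,m₂)=(0,3): CG² = 2/15, CG = +√(2/15)
Pairs with CG² = 1/3: (2,1): +√(1/3)

(2,1): +√(1/3)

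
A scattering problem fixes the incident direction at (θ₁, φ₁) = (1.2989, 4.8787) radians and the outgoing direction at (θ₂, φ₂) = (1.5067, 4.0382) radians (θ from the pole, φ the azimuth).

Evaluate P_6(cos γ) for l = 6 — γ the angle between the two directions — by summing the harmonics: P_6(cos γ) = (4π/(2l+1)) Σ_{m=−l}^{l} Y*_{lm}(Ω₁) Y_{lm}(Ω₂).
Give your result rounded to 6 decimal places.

Term-by-term m-sum for l=6 (normalisation 4π/13 = 0.966644):
  [-6]  conj(Y_{6,-6})(Ω₁) = -0.209204-0.324292i ; Y_{6,-6}(Ω₂) = +0.295284+0.374822i ; Δ = +0.059777-0.174172i
  [-5]  conj(Y_{6,-5})(Ω₁) = +0.275429-0.251109i ; Y_{6,-5}(Ω₂) = +0.024120-0.103315i ; Δ = -0.019300-0.034513i
  [-4]  conj(Y_{6,-4})(Ω₁) = -0.049939-0.039179i ; Y_{6,-4}(Ω₂) = +0.305007-0.145398i ; Δ = -0.020928-0.004689i
  [-3]  conj(Y_{6,-3})(Ω₁) = +0.165089-0.302962i ; Y_{6,-3}(Ω₂) = -0.110236-0.053491i ; Δ = -0.034404+0.024566i
  [-2]  conj(Y_{6,-2})(Ω₁) = +0.036153+0.012489i ; Y_{6,-2}(Ω₂) = -0.066306-0.293181i ; Δ = +0.001264-0.011427i
  [-1]  conj(Y_{6,-1})(Ω₁) = +0.053069-0.316149i ; Y_{6,-1}(Ω₂) = -0.080182+0.100341i ; Δ = +0.027468+0.030675i
  [+0]  conj(Y_{6,0})(Ω₁) = +0.064909-0.000000i ; Y_{6,0}(Ω₂) = -0.290797+0.000000i ; Δ = -0.018875+0.000000i
  [+1]  conj(Y_{6,1})(Ω₁) = -0.053069-0.316149i ; Y_{6,1}(Ω₂) = +0.080182+0.100341i ; Δ = +0.027468-0.030675i
  [+2]  conj(Y_{6,2})(Ω₁) = +0.036153-0.012489i ; Y_{6,2}(Ω₂) = -0.066306+0.293181i ; Δ = +0.001264+0.011427i
  [+3]  conj(Y_{6,3})(Ω₁) = -0.165089-0.302962i ; Y_{6,3}(Ω₂) = +0.110236-0.053491i ; Δ = -0.034404-0.024566i
  [+4]  conj(Y_{6,4})(Ω₁) = -0.049939+0.039179i ; Y_{6,4}(Ω₂) = +0.305007+0.145398i ; Δ = -0.020928+0.004689i
  [+5]  conj(Y_{6,5})(Ω₁) = -0.275429-0.251109i ; Y_{6,5}(Ω₂) = -0.024120-0.103315i ; Δ = -0.019300+0.034513i
  [+6]  conj(Y_{6,6})(Ω₁) = -0.209204+0.324292i ; Y_{6,6}(Ω₂) = +0.295284-0.374822i ; Δ = +0.059777+0.174172i
Total Σ_m = +0.008878-0.000000i. Multiply by 0.966644: +0.008582-0.000000i. P_6(cos γ) = 0.008582

0.008582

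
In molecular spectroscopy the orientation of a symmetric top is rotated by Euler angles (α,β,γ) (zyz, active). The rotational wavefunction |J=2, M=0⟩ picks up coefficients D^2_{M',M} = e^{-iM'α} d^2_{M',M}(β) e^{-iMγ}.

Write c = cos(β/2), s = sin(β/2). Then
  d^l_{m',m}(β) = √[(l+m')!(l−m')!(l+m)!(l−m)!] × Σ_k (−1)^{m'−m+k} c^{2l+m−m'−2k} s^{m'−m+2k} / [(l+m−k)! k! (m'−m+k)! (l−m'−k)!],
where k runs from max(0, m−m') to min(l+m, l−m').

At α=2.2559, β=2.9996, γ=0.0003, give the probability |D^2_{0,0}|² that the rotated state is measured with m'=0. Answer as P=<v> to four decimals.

P=0.9408

D^2_{0,0}(2.2559,2.9996,0.0003) = e^{-i·0·2.2559}·d^2_{0,0}(2.9996)·e^{-i·0·0.0003}. Compute d first:
c=cos(2.999600/2)=0.070937, s=sin(2.999600/2)=0.997481; N=√[2·2·2·2]=4.000000
The bounds max(0,m−m')=0 and min(l+m,l−m')=2 give 3 terms
  k=0: (−1)^0·4.0000/(4)·0.0709^4·0.9975^0 = +0.000025
  k=1: (−1)^1·4.0000/(1)·0.0709^2·0.9975^2 = -0.020027
  k=2: (−1)^2·4.0000/(4)·0.0709^0·0.9975^4 = +0.989961
d^2_{0,0}(2.9996) = +0.000025 -0.020027 +0.989961 = +0.969960
|D^2_{0,0}|² = |d^2_{0,0}(β)|² = (+0.969960)² = 0.940822 (the z-rotation phases have unit modulus)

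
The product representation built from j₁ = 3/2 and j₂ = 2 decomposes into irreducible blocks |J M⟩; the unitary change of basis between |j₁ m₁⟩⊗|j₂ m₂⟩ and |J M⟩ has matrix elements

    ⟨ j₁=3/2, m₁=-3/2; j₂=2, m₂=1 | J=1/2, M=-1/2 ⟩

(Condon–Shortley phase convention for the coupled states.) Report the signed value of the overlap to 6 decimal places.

√[2·3!0!1!/5! · 0!3!3!1!0!1!] = √(18/5)
  +(−1)^3/∏(3,0,0,0,0,1)! = -1/6  (running -1/6)
⟨..|..⟩ = √(18/5)·(-1/6) = -0.316228

-0.316228  (= −√(1/10))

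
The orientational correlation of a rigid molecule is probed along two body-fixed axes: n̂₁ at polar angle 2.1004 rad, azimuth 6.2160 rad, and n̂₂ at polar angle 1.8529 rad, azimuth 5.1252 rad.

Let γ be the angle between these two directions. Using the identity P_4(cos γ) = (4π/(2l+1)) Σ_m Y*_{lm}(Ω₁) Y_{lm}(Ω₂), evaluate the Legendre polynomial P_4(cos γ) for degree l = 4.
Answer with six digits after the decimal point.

-0.323967

Addition theorem: P_4(cos γ) = (4π/9) Σ_m Y*_{lm}(Ω₁) Y_{lm}(Ω₂), m = −4…4:
  m=-4: Y*=0.23666 - 0.06518j  Y=-0.03026 - 0.37539j  product -0.03163 - 0.08687j
  m=-3: Y*=-0.39821 + 0.08137j  Y=0.29183 + 0.10073j  product -0.12441 - 0.01637j
  m=-2: Y*=0.19419 - 0.02625j  Y=0.09575 - 0.10378j  product 0.01587 - 0.02267j
  m=-1: Y*=0.24972 - 0.01680j  Y=0.12471 + 0.28474j  product 0.03593 + 0.06901j
  m=+0: Y*=-0.25143 + 0.00000j  Y=0.09366 + 0.00000j  product -0.02355 + 0.00000j
  m=+1: Y*=-0.24972 - 0.01680j  Y=-0.12471 + 0.28474j  product 0.03593 - 0.06901j
  m=+2: Y*=0.19419 + 0.02625j  Y=0.09575 + 0.10378j  product 0.01587 + 0.02267j
  m=+3: Y*=0.39821 + 0.08137j  Y=-0.29183 + 0.10073j  product -0.12441 + 0.01637j
  m=+4: Y*=0.23666 + 0.06518j  Y=-0.03026 + 0.37539j  product -0.03163 + 0.08687j
Accumulated sum -0.23202 - 0.00000j; after 4π/(2l+1) scaling, -0.32397 - 0.00000j ⇒ P_4 = -0.323967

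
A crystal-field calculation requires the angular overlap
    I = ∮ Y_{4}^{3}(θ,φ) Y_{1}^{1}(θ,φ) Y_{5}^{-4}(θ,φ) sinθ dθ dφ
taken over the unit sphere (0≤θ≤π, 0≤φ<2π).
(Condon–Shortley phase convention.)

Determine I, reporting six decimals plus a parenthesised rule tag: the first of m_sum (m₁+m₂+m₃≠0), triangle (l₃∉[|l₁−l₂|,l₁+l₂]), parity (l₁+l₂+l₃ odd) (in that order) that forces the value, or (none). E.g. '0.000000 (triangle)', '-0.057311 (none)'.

Checks pass: Σm=0; 10 even; l₃=5∈[3,5].
(2·4+1)(2·1+1)(2·5+1) = 297
Δ: 0! 8! 2! / 11! → 1/495
sum: t=0:+1/576 = 1/576
3j²(4 1 5; 0 0 0) = Δ·Π!·Σ² = 5/99  (sign -1)
sum: t=0:+1/10080 = 1/10080
3j²(4 1 5; 3 1 -4) = Δ·Π!·Σ² = 4/55  (sign -1)
combine: 4πI² = 297·5/99·4/55 = 12/11
take √, sign +1: I = 0.29463840
No selection rule forces the value: the integral is nonzero (none).

0.294638 (none)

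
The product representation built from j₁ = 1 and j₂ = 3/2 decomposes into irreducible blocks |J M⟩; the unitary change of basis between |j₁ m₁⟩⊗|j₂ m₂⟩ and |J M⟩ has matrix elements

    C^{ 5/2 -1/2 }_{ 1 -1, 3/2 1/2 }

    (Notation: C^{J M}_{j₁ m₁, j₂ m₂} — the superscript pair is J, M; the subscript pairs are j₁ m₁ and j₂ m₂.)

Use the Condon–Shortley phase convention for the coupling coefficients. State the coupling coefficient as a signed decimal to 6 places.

+0.547723  (= +√(3/10))

j₁+j₂−J=0  J+j₁−j₂=2  J−j₁+j₂=3  j₁+j₂+J+1=6
(j₁±m₁, j₂±m₂, J±M) = (0,2,2,1,2,3)
P² = 24/5
sum k=0..0:
  [0] +1/4 = 1/4
S = 1/4
C² = P²·S² = 3/10 ; C = +0.547723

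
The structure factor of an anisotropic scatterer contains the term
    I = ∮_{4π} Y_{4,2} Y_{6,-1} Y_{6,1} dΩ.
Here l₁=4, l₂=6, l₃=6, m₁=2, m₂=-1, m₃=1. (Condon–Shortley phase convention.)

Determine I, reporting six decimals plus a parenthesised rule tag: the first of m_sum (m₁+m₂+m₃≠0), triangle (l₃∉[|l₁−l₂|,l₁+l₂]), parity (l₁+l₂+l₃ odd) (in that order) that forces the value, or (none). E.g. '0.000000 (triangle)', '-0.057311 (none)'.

0.000000 (m_sum)

m-sum = 2 − 1 + 1 = 2 ≠ 0 ⇒ I = 0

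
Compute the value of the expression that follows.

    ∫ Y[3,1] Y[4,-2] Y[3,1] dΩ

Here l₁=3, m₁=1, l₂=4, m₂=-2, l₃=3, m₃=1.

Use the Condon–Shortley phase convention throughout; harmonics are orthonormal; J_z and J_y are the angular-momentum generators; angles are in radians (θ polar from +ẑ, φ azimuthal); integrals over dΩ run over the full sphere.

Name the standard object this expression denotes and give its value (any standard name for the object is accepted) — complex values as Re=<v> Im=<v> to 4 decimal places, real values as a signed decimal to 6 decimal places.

Gaunt coefficient, +0.162193

This is a Gaunt coefficient — the integral of a triple product of spherical harmonics over the sphere.
Checks pass: Σm=0; 10 even; l₃=3∈[1,7].
(2·3+1)(2·4+1)(2·3+1) = 441
Δ: 4! 2! 4! / 11! → 1/34650
sum: t=1:−1/72 t=2:+1/16 t=3:−1/72 = 5/144
3j²(3 4 3; 0 0 0) = Δ·Π!·Σ² = 2/77  (sign -1)
sum: t=0:+1/192 t=1:−1/36 t=2:+1/192 = -5/288
3j²(3 4 3; 1 -2 1) = Δ·Π!·Σ² = 20/693  (sign -1)
combine: 4πI² = 441·2/77·20/693 = 40/121
take √, sign +1: I = 0.16219310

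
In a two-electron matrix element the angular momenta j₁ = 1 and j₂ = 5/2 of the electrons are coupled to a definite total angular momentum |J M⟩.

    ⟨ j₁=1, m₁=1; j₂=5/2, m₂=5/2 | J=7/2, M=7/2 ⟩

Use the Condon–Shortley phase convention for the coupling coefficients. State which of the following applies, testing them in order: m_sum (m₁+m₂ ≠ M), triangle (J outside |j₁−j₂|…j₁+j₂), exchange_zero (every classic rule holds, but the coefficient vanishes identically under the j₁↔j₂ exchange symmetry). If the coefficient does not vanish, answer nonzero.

m-sum: m₁+m₂ = 1+5/2 = 7/2, M = 7/2  ✓
triangle: |j₁−j₂| = 3/2 ≤ J = 7/2 ≤ j₁+j₂ = 7/2  ✓
exchange: j₁≠j₂ or m₁≠m₂ — the exchange symmetry imposes no constraint here
value check: CG = +1 = +1.000000 ≠ 0

nonzero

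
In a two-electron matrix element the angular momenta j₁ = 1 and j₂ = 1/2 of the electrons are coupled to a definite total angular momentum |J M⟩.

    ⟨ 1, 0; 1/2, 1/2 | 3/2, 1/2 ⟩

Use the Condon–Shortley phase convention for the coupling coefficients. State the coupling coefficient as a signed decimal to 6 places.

+0.816497

j₁+j₂−J=0  J+j₁−j₂=2  J−j₁+j₂=1  j₁+j₂+J+1=4
(j₁±m₁, j₂±m₂, J±M) = (1,1,1,0,2,1)
P² = 2/3
sum k=0..0:
  [0] +1/1 = 1
S = 1
C² = P²·S² = 2/3 ; C = +0.816497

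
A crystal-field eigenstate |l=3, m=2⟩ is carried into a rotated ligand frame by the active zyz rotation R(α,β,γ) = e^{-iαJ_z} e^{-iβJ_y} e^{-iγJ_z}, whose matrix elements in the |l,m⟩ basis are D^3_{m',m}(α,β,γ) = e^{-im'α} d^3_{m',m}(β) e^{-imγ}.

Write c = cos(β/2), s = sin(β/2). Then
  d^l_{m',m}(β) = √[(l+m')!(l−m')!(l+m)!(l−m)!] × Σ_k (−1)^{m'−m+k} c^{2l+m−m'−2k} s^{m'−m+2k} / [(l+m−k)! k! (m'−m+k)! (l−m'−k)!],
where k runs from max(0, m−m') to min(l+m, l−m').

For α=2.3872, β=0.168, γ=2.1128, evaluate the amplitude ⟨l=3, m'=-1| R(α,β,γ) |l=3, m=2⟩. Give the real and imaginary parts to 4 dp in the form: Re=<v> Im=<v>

D^3_{-1,2}(2.3872,0.1680,2.1128) = e^{-i·-1·2.3872}·d^3_{-1,2}(0.1680)·e^{-i·2·2.1128}. Compute d first:
c=cos(0.168000/2)=0.996474, s=sin(0.168000/2)=0.083901; N=√[2·24·120·1]=75.894664
Admissible k: 3..4 (factorial args all ≥0)
  k=3: (−1)^0·75.8947/(12)·0.9965^3·0.0839^3 = +0.003696
  k=4: (−1)^1·75.8947/(24)·0.9965^1·0.0839^5 = -0.000013
d^3_{-1,2}(0.1680) = +0.003696 -0.000013 = +0.003683
Phases: e^{-i·(-1)·2.3872}=-0.728688+0.684846i, e^{-i·(2)·2.1128}=-0.467790+0.883839i ⇒ D=-0.000974-0.003552i

Re=-0.0010 Im=-0.0036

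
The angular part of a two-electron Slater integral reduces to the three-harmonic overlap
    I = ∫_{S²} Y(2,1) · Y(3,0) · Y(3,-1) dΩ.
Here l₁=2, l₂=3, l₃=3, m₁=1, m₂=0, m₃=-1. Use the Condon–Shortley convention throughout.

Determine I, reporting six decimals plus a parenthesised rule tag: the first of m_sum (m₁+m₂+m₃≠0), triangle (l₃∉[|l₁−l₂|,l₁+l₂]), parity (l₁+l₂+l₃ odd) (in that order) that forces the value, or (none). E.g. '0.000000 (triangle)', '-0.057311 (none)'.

Checks pass: Σm=0; 8 even; l₃=3∈[1,5].
(2·2+1)(2·3+1)(2·3+1) = 245
Δ: 2! 2! 4! / 9! → 1/3780
sum: t=0:+1/24 t=1:−1/4 t=2:+1/24 = -1/6
3j²(2 3 3; 0 0 0) = Δ·Π!·Σ² = 4/105  (sign +1)
sum: t=0:+1/12 t=1:−1/8 = -1/24
3j²(2 3 3; 1 0 -1) = Δ·Π!·Σ² = 1/210  (sign -1)
combine: 4πI² = 245·4/105·1/210 = 2/45
take √, sign -1: I = -0.05947080
No selection rule forces the value: the integral is nonzero (none).

-0.059471 (none)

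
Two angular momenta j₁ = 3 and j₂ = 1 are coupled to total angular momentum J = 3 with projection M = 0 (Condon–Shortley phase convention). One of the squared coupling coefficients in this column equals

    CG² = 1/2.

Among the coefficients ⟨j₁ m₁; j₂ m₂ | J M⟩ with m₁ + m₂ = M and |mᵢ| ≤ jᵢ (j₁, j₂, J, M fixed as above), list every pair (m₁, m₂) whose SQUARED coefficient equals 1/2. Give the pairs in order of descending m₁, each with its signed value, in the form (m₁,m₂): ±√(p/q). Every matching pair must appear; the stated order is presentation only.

Admissible pairs with m₁+m₂ = M = 0: (-1,1), (0,0), (1,-1)
  (m₁,m₂)=(1,-1): CG² = 1/2, CG = +√(1/2)   ← matches the target
  (m₁,m₂)=(0,0): CG² = 0/1, CG = 0
  (m₁,m₂)=(-1,1): CG² = 1/2, CG = −√(1/2)   ← matches the target
Pairs with CG² = 1/2: (1,-1): +√(1/2); (-1,1): −√(1/2)

(1,-1): +√(1/2); (-1,1): −√(1/2)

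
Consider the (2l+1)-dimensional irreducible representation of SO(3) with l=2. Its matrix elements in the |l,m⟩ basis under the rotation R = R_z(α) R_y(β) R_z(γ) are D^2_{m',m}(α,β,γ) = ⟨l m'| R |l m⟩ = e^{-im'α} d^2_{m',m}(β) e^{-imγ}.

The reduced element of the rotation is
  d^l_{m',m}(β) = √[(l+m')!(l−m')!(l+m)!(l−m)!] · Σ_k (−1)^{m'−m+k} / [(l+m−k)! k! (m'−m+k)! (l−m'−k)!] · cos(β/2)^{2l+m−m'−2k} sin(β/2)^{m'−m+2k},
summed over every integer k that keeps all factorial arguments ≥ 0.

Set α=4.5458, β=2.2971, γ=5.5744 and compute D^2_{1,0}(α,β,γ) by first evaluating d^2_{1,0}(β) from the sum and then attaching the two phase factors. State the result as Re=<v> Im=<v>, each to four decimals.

Split into d^2_{1,0}(β=2.2971) × two z-phases.
c=cos(2.297100/2)=0.409811, s=sin(2.297100/2)=0.912171; N=√[6·1·2·2]=4.898979
k: max(0,(0)−(1))=0 … min(2+(0),2−(1))=1
  k=0: (−1)^1·4.8990/(2)·0.4098^3·0.9122^1 = -0.153780
  k=1: (−1)^2·4.8990/(2)·0.4098^1·0.9122^3 = +0.761881
d^2_{1,0}(2.2971) = -0.153780 +0.761881 = +0.608100
D = (-0.165820+0.986156i)·(+0.608100)·(+1.000000+0.000000i) = -0.100835+0.599682i

Re=-0.1008 Im=0.5997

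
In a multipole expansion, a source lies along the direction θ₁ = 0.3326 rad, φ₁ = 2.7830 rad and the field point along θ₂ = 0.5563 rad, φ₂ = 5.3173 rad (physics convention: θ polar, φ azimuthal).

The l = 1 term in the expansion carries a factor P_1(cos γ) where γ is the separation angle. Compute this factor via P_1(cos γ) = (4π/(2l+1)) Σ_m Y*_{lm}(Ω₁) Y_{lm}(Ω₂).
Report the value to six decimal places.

Expand P_1 via completeness: Σ_{m} conj(Y_{1,m}) at Ω₁ times Y_{1,m} at Ω₂ —
  term(m=-1) = -0.01690 - 0.01174j   from Y*(Ω₁)=-0.10563 + 0.03959j, Y(Ω₂)=0.10375 + 0.15006j
  term(m=+0) = 0.19162 + 0.00000j   from Y*(Ω₁)=0.46183 + 0.00000j, Y(Ω₂)=0.41493 + 0.00000j
  term(m=+1) = -0.01690 + 0.01174j   from Y*(Ω₁)=0.10563 + 0.03959j, Y(Ω₂)=-0.10375 + 0.15006j
Accumulated sum 0.15782 + 0.00000j; after 4π/(2l+1) scaling, 0.66109 + 0.00000j ⇒ P_1 = 0.661094

0.661094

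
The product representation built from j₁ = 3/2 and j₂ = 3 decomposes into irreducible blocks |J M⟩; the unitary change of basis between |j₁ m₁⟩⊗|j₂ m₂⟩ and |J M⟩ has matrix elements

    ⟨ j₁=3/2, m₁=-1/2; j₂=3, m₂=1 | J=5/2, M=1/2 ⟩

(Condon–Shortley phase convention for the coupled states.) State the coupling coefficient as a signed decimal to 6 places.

j₁+j₂−J=2  J+j₁−j₂=1  J−j₁+j₂=4  j₁+j₂+J+1=8
(j₁±m₁, j₂±m₂, J±M) = (1,2,4,2,3,2)
P² = 288/35
sum k=1..2:
  [1] −1/6 = -1/6
  [2] +1/8 = 1/8
S = -1/24
C² = P²·S² = 1/70 ; C = -0.119523

-0.119523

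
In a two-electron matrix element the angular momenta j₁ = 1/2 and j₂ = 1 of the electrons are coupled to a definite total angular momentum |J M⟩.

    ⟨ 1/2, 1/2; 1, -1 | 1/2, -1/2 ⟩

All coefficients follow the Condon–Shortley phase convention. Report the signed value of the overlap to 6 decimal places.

+0.816497  (= +√(2/3))

√[2·1!0!1!/3! · 1!0!0!2!0!1!] = √(2/3)
  +(−1)^0/∏(0,1,0,0,0,1)! = 1  (running 1)
⟨..|..⟩ = √(2/3)·(1) = +0.816497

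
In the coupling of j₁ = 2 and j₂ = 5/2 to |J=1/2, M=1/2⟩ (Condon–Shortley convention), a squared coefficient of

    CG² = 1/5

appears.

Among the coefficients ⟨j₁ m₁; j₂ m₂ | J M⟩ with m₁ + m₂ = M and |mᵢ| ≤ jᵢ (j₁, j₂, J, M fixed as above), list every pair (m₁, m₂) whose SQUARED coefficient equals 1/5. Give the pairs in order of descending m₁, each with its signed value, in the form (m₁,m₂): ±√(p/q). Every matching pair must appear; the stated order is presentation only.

(0,1/2): +√(1/5)

Admissible pairs with m₁+m₂ = M = 1/2: (-2,5/2), (-1,3/2), (0,1/2), (1,-1/2), (2,-3/2)
  (m₁,m₂)=(2,-3/2): CG² = 1/15, CG = +√(1/15)
  (m₁,m₂)=(1,-1/2): CG² = 2/15, CG = −√(2/15)
  (m₁,m₂)=(0,1/2): CG² = 1/5, CG = +√(1/5)   ← matches the target
  (m₁,m₂)=(-1,3/2): CG² = 4/15, CG = −√(4/15)
  (m₁,m₂)=(-2,5/2): CG² = 1/3, CG = +√(1/3)
Pairs with CG² = 1/5: (0,1/2): +√(1/5)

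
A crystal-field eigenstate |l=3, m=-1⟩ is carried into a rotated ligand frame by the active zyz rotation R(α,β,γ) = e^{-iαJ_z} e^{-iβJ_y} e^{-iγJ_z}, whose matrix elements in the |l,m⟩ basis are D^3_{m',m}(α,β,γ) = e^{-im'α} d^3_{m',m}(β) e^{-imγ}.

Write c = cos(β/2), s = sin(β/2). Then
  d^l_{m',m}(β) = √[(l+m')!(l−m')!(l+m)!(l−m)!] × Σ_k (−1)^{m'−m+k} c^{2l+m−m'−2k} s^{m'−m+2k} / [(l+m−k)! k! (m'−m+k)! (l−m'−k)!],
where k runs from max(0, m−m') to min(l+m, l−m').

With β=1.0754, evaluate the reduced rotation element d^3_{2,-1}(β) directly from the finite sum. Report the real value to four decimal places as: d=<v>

d=-0.4426

d^3_{2,-1}(β=1.0754) via the finite sum:
c=cos(1.075400/2)=0.858889, s=sin(1.075400/2)=0.512162; N=√[120·1·2·24]=75.894664
k: max(0,(-1)−(2))=0 … min(3+(-1),3−(2))=1
  k=0: (−1)^3·75.8947/(12)·0.8589^3·0.5122^3 = -0.538348
  k=1: (−1)^4·75.8947/(24)·0.8589^1·0.5122^5 = +0.095714
d^3_{2,-1}(1.0754) = -0.538348 +0.095714 = -0.442634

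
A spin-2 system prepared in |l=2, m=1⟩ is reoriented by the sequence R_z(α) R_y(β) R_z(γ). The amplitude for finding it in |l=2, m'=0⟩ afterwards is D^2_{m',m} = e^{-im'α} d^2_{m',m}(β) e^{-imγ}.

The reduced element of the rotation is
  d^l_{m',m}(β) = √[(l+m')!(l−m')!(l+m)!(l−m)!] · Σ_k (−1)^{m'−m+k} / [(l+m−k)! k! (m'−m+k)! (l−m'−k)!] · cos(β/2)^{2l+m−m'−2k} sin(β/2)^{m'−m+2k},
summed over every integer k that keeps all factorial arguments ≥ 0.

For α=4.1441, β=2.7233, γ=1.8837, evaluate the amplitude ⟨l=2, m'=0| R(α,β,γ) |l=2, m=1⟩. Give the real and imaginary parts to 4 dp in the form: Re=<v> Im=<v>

Re=0.1399 Im=0.4325

D^2_{0,1}(4.1441,2.7233,1.8837) = e^{-i·0·4.1441}·d^2_{0,1}(2.7233)·e^{-i·1·1.8837}. Compute d first:
With c≡cos(β/2)=0.207625 and s≡sin(β/2)=0.978209, N=[2·2·6·1]^{1/2}=4.898979
k∈{1,2} keeps every argument non-negative
  k=1: (−1)^0·4.8990/(2)·0.2076^3·0.9782^1 = +0.021446
  k=2: (−1)^1·4.8990/(2)·0.2076^1·0.9782^3 = -0.476047
d^2_{0,1}(2.7233) = +0.021446 -0.476047 = -0.454601
D = (+1.000000+0.000000i)·(-0.454601)·(-0.307823-0.951444i) = +0.139936+0.432527i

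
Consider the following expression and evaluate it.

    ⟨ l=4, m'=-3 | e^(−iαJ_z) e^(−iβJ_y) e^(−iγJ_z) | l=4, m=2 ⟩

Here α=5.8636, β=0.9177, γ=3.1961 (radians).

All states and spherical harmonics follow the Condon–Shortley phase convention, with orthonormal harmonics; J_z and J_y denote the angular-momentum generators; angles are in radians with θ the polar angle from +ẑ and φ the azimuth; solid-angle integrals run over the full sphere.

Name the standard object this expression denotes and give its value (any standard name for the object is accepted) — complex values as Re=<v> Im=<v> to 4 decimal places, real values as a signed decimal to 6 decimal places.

This is a Wigner D-matrix element — the rotation-matrix element ⟨l m'| R(α,β,γ) |l m⟩ in the angular-momentum basis.
D^4_{-3,2}(5.8636,0.9177,3.1961) = e^{-i·-3·5.8636}·d^4_{-3,2}(0.9177)·e^{-i·2·3.1961}. Compute d first:
Half-angle: c=0.896562, s=0.442917. N=√(1·5040·720·2)=2693.993318
The bounds max(0,m−m')=5 and min(l+m,l−m')=6 give 2 terms
  k=5: (−1)^0·2693.9933/(240)·0.8966^3·0.4429^5 = +0.137892
  k=6: (−1)^1·2693.9933/(720)·0.8966^1·0.4429^7 = -0.011218
d^4_{-3,2}(0.9177) = +0.137892 -0.011218 = +0.126675
Attach z-rotation phases: D = e^{-i(-3)(5.8636)}·(+0.126675)·e^{-i(2)(3.1961)} = +0.025542-0.124073i

Wigner D-matrix element, Re=0.0255 Im=-0.1241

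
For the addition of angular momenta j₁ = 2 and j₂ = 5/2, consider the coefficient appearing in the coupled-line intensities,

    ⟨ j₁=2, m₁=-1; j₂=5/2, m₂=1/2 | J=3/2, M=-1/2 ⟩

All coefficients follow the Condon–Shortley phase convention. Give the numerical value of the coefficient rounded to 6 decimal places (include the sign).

j₁+j₂−J=3  J+j₁−j₂=1  J−j₁+j₂=2  j₁+j₂+J+1=7
(j₁±m₁, j₂±m₂, J±M) = (1,3,3,2,1,2)
P² = 48/35
sum k=2..3:
  [2] +1/2 = 1/2
  [3] −1/12 = -1/12
S = 5/12
C² = P²·S² = 5/21 ; C = +0.487950

+0.487950  (= +√(5/21))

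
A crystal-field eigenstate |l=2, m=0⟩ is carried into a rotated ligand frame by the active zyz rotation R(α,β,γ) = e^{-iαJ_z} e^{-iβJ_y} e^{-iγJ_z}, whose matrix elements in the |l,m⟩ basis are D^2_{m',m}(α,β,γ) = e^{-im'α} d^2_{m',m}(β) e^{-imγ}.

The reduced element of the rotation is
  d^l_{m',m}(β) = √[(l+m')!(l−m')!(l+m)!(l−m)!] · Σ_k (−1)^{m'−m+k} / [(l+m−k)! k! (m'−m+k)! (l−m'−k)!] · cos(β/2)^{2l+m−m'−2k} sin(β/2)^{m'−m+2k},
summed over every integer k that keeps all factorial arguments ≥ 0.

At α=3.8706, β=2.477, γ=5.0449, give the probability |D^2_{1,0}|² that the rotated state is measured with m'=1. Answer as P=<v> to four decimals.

P=0.3535

First d^2_{1,0}(β=2.4770), then the phase factors e^{-i(1)α} and e^{-i(0)γ}:
c=cos(2.477000/2)=0.326215, s=sin(2.477000/2)=0.945296; N=√[6·1·2·2]=4.898979
Admissible k: 0..1 (factorial args all ≥0)
  k=0: (−1)^1·4.8990/(2)·0.3262^3·0.9453^1 = -0.080381
  k=1: (−1)^2·4.8990/(2)·0.3262^1·0.9453^3 = +0.674966
d^2_{1,0}(2.4770) = -0.080381 +0.674966 = +0.594585
|D^2_{1,0}|² = |d^2_{1,0}(β)|² = (+0.594585)² = 0.353532 (the z-rotation phases have unit modulus)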